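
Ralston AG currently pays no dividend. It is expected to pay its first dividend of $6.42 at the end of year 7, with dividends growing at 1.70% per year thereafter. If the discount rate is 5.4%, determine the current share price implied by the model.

$126.56

Deferred-dividend DDM. At t=6 the remaining stream is a growing perpetuity with first payment D_7 = 6.42.
V_6 = D_7/(r−g) = 6.42/(0.054−0.017) = 173.5135
P₀ = V_6/(1+r)^6 = 173.5135/(1+0.054)^6 = 126.5580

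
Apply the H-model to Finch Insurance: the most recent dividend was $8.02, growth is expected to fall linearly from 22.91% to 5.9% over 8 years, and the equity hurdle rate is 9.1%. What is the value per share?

H-model: P₀ = D₀[(1+g_L) + H(g_S−g_L)]/(r−g_L), with H = 8/2 = 4.
P₀ = 8.02 × [(1+0.059) + 4×(0.2291−0.059)] / (0.091−0.059)
   = 8.02 × 1.7394 / 0.032 = 435.9371

$435.94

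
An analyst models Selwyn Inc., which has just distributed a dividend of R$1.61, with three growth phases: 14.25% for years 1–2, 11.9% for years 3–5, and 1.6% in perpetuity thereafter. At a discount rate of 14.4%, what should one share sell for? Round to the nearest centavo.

Three-stage DDM. Project D₁…D_5; terminal Gordon value at t=5 with g = 0.016; discount at r = 0.144.
D_1 = 1.8394
D_2 = 2.1015
D_3 = 2.3516
D_4 = 2.6315
D_5 = 2.9446
TV_5 = 2.9917/(0.144−0.016) = 23.3729
P₀ = Σ Dₜ/(1+r)ᵗ + TV_5/(1+r)^5 = 19.7519

R$19.75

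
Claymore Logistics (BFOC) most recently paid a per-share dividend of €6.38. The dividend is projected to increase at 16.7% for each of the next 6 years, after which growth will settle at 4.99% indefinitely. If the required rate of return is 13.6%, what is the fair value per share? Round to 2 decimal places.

€133.54

Two-stage DDM. Project D₁…D_6 at 0.167, terminal growth 0.0499, discount at r = 0.136.
D_1 = 7.4455
D_2 = 8.6889
D_3 = 10.1399
D_4 = 11.8333
D_5 = 13.8094
D_6 = 16.1156
Terminal value at t=6: TV = D_7/(r−g) = 16.9197/(0.136−0.0499) = 196.5127
P₀ = 7.4455/(1+0.136)^1 + 8.6889/(1+0.136)^2 + 10.1399/(1+0.136)^3 + 11.8333/(1+0.136)^4 + 13.8094/(1+0.136)^5 + 16.1156/(1+0.136)^6 + 196.5127/(1+0.136)^6 = 133.5438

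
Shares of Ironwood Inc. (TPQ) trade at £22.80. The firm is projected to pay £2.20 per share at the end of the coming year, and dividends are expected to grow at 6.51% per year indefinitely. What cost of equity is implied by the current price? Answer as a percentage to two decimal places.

Rearranging the constant-growth DDM: r = D₁/P₀ + g.
r = 2.2000 / 22.80 + 0.0651 = 0.09649 + 0.0651 = 0.16159

16.16%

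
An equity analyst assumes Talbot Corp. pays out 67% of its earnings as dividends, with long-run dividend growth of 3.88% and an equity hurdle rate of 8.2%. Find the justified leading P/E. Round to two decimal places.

Justified leading P/E = b/(r−g) = 0.67/(0.082−0.0388) = 15.5093

15.51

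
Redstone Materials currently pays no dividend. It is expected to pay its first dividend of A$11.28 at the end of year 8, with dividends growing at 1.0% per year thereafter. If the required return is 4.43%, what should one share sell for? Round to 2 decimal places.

A$242.79

Deferred-dividend DDM. At t=7 the remaining stream is a growing perpetuity with first payment D_8 = 11.28.
V_7 = D_8/(r−g) = 11.28/(0.0443−0.01) = 328.8630
P₀ = V_7/(1+r)^7 = 328.8630/(1+0.0443)^7 = 242.7940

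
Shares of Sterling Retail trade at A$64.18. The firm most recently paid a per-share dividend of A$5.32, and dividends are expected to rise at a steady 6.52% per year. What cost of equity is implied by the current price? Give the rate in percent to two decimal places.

15.35%

Rearranging the constant-growth DDM: r = D₁/P₀ + g.
D₁ = 5.32 × (1 + 0.0652) = 5.6669.
r = 5.6669 / 64.18 + 0.0652 = 0.08830 + 0.0652 = 0.15350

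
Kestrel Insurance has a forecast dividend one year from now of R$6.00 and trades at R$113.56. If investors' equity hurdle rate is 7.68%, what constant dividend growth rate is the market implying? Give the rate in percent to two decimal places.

2.40%

From P₀ = D₁/(r − g), the implied growth is g = r − D₁/P₀.
g = 0.0768 − 6.00/113.56 = 0.0768 − 0.05284 = 0.02396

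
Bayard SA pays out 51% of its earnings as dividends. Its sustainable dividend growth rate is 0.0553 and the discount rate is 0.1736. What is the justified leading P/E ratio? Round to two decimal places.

Justified leading P/E = b/(r−g) = 0.51/(0.1736−0.0553) = 4.3111

4.31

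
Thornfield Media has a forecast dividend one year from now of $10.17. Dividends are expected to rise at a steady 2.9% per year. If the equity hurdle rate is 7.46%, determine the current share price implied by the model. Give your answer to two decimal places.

$223.03

Gordon growth model: P₀ = D₁/(r − g), with D₁ = 10.17 given directly.
P₀ = 10.1700 / (0.0746 − 0.029) = 10.1700 / 0.0456 = 223.0263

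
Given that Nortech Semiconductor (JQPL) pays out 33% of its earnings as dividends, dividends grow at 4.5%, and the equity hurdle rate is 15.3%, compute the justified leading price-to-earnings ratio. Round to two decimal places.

Justified leading P/E = b/(r−g) = 0.33/(0.153−0.045) = 3.0556

3.06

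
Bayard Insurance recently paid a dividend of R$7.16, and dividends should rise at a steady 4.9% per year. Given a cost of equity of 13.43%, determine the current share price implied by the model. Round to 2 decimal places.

R$88.05

Gordon growth model: P₀ = D₁/(r − g). D₁ = 7.16 × (1 + 0.049) = 7.5108.
P₀ = 7.5108 / (0.1343 − 0.049) = 7.5108 / 0.0853 = 88.0521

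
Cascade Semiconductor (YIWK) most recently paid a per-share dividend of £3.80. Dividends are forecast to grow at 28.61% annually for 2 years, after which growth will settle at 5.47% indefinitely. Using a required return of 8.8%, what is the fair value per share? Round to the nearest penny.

£177.98

Two-stage DDM. Project D₁…D_2 at 0.2861, terminal growth 0.0547, discount at r = 0.088.
D_1 = 4.8872
D_2 = 6.2854
Terminal value at t=2: TV = D_3/(r−g) = 6.6292/(0.088−0.0547) = 199.0755
P₀ = 4.8872/(1+0.088)^1 + 6.2854/(1+0.088)^2 + 199.0755/(1+0.088)^2 = 177.9761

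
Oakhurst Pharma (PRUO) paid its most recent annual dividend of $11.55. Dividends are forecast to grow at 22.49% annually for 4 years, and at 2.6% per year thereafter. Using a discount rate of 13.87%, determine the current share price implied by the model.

Two-stage DDM. Project D₁…D_4 at 0.2249, terminal growth 0.026, discount at r = 0.1387.
D_1 = 14.1476
D_2 = 17.3294
D_3 = 21.2268
D_4 = 26.0007
Terminal value at t=4: TV = D_5/(r−g) = 26.6767/(0.1387−0.026) = 236.7053
P₀ = 14.1476/(1+0.1387)^1 + 17.3294/(1+0.1387)^2 + 21.2268/(1+0.1387)^3 + 26.0007/(1+0.1387)^4 + 236.7053/(1+0.1387)^4 = 196.4203

$196.42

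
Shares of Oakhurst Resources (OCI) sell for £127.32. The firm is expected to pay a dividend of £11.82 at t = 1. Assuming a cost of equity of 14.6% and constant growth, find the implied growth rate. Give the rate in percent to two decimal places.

From P₀ = D₁/(r − g), the implied growth is g = r − D₁/P₀.
g = 0.146 − 11.82/127.32 = 0.146 − 0.09284 = 0.05316

5.32%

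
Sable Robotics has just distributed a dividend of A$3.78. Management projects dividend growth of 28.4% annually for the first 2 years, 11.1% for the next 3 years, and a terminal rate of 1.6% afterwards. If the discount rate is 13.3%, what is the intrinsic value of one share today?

Three-stage DDM. Project D₁…D_5; terminal Gordon value at t=5 with g = 0.016; discount at r = 0.133.
D_1 = 4.8535
D_2 = 6.2319
D_3 = 6.9237
D_4 = 7.6922
D_5 = 8.5460
TV_5 = 8.6828/(0.133−0.016) = 74.2116
P₀ = Σ Dₜ/(1+r)ᵗ + TV_5/(1+r)^5 = 62.8929

A$62.89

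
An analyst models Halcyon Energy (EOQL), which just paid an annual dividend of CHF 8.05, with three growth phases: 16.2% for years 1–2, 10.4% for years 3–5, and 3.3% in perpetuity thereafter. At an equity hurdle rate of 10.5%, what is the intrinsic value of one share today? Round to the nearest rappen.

CHF 171.40

Three-stage DDM. Project D₁…D_5; terminal Gordon value at t=5 with g = 0.033; discount at r = 0.105.
D_1 = 9.3541
D_2 = 10.8695
D_3 = 11.9999
D_4 = 13.2479
D_5 = 14.6257
TV_5 = 15.1083/(0.105−0.033) = 209.8375
P₀ = Σ Dₜ/(1+r)ᵗ + TV_5/(1+r)^5 = 171.3960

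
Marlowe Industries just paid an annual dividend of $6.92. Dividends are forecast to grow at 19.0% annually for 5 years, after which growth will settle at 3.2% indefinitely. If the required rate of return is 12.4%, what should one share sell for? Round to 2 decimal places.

Two-stage DDM. Project D₁…D_5 at 0.19, terminal growth 0.032, discount at r = 0.124.
D_1 = 8.2348
D_2 = 9.7994
D_3 = 11.6613
D_4 = 13.8769
D_5 = 16.5136
Terminal value at t=5: TV = D_6/(r−g) = 17.0420/(0.124−0.032) = 185.2391
P₀ = 8.2348/(1+0.124)^1 + 9.7994/(1+0.124)^2 + 11.6613/(1+0.124)^3 + 13.8769/(1+0.124)^4 + 16.5136/(1+0.124)^5 + 185.2391/(1+0.124)^5 = 144.4464

$144.45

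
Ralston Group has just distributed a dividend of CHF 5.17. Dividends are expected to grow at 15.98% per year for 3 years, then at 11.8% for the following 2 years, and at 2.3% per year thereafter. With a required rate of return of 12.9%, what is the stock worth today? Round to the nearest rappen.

CHF 80.46

Three-stage DDM. Project D₁…D_5; terminal Gordon value at t=5 with g = 0.023; discount at r = 0.129.
D_1 = 5.9962
D_2 = 6.9544
D_3 = 8.0657
D_4 = 9.0174
D_5 = 10.0815
TV_5 = 10.3133/(0.129−0.023) = 97.2956
P₀ = Σ Dₜ/(1+r)ᵗ + TV_5/(1+r)^5 = 80.4604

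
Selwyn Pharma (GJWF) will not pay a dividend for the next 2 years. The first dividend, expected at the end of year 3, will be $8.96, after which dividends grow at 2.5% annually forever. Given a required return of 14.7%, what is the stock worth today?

Deferred-dividend DDM. At t=2 the remaining stream is a growing perpetuity with first payment D_3 = 8.96.
V_2 = D_3/(r−g) = 8.96/(0.147−0.025) = 73.4426
P₀ = V_2/(1+r)^2 = 73.4426/(1+0.147)^2 = 55.8241

$55.82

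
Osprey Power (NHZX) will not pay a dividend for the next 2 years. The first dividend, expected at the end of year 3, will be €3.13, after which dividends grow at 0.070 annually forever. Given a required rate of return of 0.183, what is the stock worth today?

Deferred-dividend DDM. At t=2 the remaining stream is a growing perpetuity with first payment D_3 = 3.13.
V_2 = D_3/(r−g) = 3.13/(0.183−0.07) = 27.6991
P₀ = V_2/(1+r)^2 = 27.6991/(1+0.183)^2 = 19.7923

€19.79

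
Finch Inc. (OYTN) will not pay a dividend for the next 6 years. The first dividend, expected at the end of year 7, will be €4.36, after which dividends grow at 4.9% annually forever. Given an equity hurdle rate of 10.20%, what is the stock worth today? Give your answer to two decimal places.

Deferred-dividend DDM. At t=6 the remaining stream is a growing perpetuity with first payment D_7 = 4.36.
V_6 = D_7/(r−g) = 4.36/(0.102−0.049) = 82.2642
P₀ = V_6/(1+r)^6 = 82.2642/(1+0.102)^6 = 45.9326

€45.93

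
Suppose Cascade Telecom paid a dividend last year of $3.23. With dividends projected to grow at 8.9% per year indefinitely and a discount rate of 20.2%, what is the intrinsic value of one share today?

$31.13

Gordon growth model: P₀ = D₁/(r − g). D₁ = 3.23 × (1 + 0.089) = 3.5175.
P₀ = 3.5175 / (0.202 − 0.089) = 3.5175 / 0.113 = 31.1281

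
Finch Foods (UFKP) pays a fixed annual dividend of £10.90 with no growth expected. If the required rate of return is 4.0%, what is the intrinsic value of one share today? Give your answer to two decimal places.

Zero-growth DDM (perpetuity): P₀ = D/r = 10.90 / 0.04 = 272.5000

£272.50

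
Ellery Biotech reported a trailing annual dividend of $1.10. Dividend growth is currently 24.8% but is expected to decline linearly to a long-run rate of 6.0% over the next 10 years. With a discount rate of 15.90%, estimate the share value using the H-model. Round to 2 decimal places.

H-model: P₀ = D₀[(1+g_L) + H(g_S−g_L)]/(r−g_L), with H = 10/2 = 5.
P₀ = 1.10 × [(1+0.06) + 5×(0.248−0.06)] / (0.159−0.06)
   = 1.10 × 2.0000 / 0.099 = 22.2222

$22.22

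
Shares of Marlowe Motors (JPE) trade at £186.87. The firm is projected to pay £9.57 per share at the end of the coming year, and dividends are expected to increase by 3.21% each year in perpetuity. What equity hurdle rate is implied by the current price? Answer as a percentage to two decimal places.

8.33%

Rearranging the constant-growth DDM: r = D₁/P₀ + g.
r = 9.5700 / 186.87 + 0.0321 = 0.05121 + 0.0321 = 0.08331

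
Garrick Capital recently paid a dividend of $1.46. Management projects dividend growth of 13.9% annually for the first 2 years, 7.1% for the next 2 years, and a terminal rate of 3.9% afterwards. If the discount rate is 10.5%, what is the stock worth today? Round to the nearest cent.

$28.96

Three-stage DDM. Project D₁…D_4; terminal Gordon value at t=4 with g = 0.039; discount at r = 0.105.
D_1 = 1.6629
D_2 = 1.8941
D_3 = 2.0286
D_4 = 2.1726
TV_4 = 2.2573/(0.105−0.039) = 34.2019
P₀ = Σ Dₜ/(1+r)ᵗ + TV_4/(1+r)^4 = 28.9573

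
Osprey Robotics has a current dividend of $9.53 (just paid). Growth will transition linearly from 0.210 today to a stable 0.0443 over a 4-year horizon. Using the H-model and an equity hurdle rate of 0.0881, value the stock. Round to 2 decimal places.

H-model: P₀ = D₀[(1+g_L) + H(g_S−g_L)]/(r−g_L), with H = 4/2 = 2.
P₀ = 9.53 × [(1+0.0443) + 2×(0.21−0.0443)] / (0.0881−0.0443)
   = 9.53 × 1.3757 / 0.0438 = 299.3247

$299.32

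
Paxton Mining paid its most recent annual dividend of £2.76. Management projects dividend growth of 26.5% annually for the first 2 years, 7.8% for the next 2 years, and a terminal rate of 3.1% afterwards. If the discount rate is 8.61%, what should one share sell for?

£83.38

Three-stage DDM. Project D₁…D_4; terminal Gordon value at t=4 with g = 0.031; discount at r = 0.0861.
D_1 = 3.4914
D_2 = 4.4166
D_3 = 4.7611
D_4 = 5.1325
TV_4 = 5.2916/(0.0861−0.031) = 96.0361
P₀ = Σ Dₜ/(1+r)ᵗ + TV_4/(1+r)^4 = 83.3803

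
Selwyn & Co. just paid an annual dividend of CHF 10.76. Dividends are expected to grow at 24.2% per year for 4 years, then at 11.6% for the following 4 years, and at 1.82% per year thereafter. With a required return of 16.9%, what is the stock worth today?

Three-stage DDM. Project D₁…D_8; terminal Gordon value at t=8 with g = 0.0182; discount at r = 0.169.
D_1 = 13.3639
D_2 = 16.5980
D_3 = 20.6147
D_4 = 25.6035
D_5 = 28.5735
D_6 = 31.8880
D_7 = 35.5870
D_8 = 39.7151
TV_8 = 40.4379/(0.169−0.0182) = 268.1558
P₀ = Σ Dₜ/(1+r)ᵗ + TV_8/(1+r)^8 = 175.9823

CHF 175.98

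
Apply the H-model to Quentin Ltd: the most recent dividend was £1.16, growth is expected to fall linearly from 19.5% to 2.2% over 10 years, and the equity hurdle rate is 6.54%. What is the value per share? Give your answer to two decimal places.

H-model: P₀ = D₀[(1+g_L) + H(g_S−g_L)]/(r−g_L), with H = 10/2 = 5.
P₀ = 1.16 × [(1+0.022) + 5×(0.195−0.022)] / (0.0654−0.022)
   = 1.16 × 1.8870 / 0.0434 = 50.4359

£50.44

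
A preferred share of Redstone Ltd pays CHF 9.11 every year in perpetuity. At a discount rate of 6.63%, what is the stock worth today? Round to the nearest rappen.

Zero-growth DDM (perpetuity): P₀ = D/r = 9.11 / 0.0663 = 137.4057

CHF 137.41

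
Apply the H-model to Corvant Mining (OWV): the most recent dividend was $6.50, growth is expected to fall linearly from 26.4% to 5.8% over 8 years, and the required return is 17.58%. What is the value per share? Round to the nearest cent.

$103.85

H-model: P₀ = D₀[(1+g_L) + H(g_S−g_L)]/(r−g_L), with H = 8/2 = 4.
P₀ = 6.50 × [(1+0.058) + 4×(0.264−0.058)] / (0.1758−0.058)
   = 6.50 × 1.8820 / 0.1178 = 103.8455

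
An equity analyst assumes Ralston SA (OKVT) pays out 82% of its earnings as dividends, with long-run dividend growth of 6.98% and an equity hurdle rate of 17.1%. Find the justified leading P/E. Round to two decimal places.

8.10

Justified leading P/E = b/(r−g) = 0.82/(0.171−0.0698) = 8.1028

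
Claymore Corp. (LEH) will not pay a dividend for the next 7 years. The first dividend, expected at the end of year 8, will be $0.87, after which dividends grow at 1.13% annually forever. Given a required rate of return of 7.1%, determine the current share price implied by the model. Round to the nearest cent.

Deferred-dividend DDM. At t=7 the remaining stream is a growing perpetuity with first payment D_8 = 0.87.
V_7 = D_8/(r−g) = 0.87/(0.071−0.0113) = 14.5729
P₀ = V_7/(1+r)^7 = 14.5729/(1+0.071)^7 = 9.0161

$9.02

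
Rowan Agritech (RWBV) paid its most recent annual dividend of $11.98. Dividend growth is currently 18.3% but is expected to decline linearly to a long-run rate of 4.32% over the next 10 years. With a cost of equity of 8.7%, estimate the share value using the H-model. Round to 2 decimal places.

$476.52

H-model: P₀ = D₀[(1+g_L) + H(g_S−g_L)]/(r−g_L), with H = 10/2 = 5.
P₀ = 11.98 × [(1+0.0432) + 5×(0.183−0.0432)] / (0.087−0.0432)
   = 11.98 × 1.7422 / 0.0438 = 476.5195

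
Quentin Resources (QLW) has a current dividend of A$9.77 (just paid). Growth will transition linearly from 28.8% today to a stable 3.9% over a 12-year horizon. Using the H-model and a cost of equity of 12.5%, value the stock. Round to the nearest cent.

A$287.76

H-model: P₀ = D₀[(1+g_L) + H(g_S−g_L)]/(r−g_L), with H = 12/2 = 6.
P₀ = 9.77 × [(1+0.039) + 6×(0.288−0.039)] / (0.125−0.039)
   = 9.77 × 2.5330 / 0.086 = 287.7606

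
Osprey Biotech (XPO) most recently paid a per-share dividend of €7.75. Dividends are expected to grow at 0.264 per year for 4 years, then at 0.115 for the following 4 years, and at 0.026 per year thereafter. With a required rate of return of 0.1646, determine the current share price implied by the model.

Three-stage DDM. Project D₁…D_8; terminal Gordon value at t=8 with g = 0.026; discount at r = 0.1646.
D_1 = 9.7960
D_2 = 12.3821
D_3 = 15.6510
D_4 = 19.7829
D_5 = 22.0579
D_6 = 24.5946
D_7 = 27.4230
D_8 = 30.5766
TV_8 = 31.3716/(0.1646−0.026) = 226.3464
P₀ = Σ Dₜ/(1+r)ᵗ + TV_8/(1+r)^8 = 143.7215

€143.72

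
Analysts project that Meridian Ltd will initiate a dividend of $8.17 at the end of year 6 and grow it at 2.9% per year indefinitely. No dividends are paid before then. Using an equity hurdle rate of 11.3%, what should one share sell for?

Deferred-dividend DDM. At t=5 the remaining stream is a growing perpetuity with first payment D_6 = 8.17.
V_5 = D_6/(r−g) = 8.17/(0.113−0.029) = 97.2619
P₀ = V_5/(1+r)^5 = 97.2619/(1+0.113)^5 = 56.9465

$56.95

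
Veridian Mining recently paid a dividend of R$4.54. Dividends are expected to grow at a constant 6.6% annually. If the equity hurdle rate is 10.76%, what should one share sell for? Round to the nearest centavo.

R$116.34

Gordon growth model: P₀ = D₁/(r − g). D₁ = 4.54 × (1 + 0.066) = 4.8396.
P₀ = 4.8396 / (0.1076 − 0.066) = 4.8396 / 0.0416 = 116.3375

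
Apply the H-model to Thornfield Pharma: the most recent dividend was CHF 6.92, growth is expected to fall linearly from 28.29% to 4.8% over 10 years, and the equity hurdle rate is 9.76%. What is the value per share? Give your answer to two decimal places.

CHF 310.07

H-model: P₀ = D₀[(1+g_L) + H(g_S−g_L)]/(r−g_L), with H = 10/2 = 5.
P₀ = 6.92 × [(1+0.048) + 5×(0.2829−0.048)] / (0.0976−0.048)
   = 6.92 × 2.2225 / 0.0496 = 310.0746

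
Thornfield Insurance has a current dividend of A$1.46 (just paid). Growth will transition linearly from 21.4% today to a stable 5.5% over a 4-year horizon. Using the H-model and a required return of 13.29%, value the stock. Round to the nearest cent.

A$25.73

H-model: P₀ = D₀[(1+g_L) + H(g_S−g_L)]/(r−g_L), with H = 4/2 = 2.
P₀ = 1.46 × [(1+0.055) + 2×(0.214−0.055)] / (0.1329−0.055)
   = 1.46 × 1.3730 / 0.0779 = 25.7327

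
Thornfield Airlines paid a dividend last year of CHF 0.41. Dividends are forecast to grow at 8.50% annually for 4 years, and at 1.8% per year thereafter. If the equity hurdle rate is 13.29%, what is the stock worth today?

CHF 4.53

Two-stage DDM. Project D₁…D_4 at 0.085, terminal growth 0.018, discount at r = 0.1329.
D_1 = 0.4448
D_2 = 0.4827
D_3 = 0.5237
D_4 = 0.5682
Terminal value at t=4: TV = D_5/(r−g) = 0.5784/(0.1329−0.018) = 5.0342
P₀ = 0.4448/(1+0.1329)^1 + 0.4827/(1+0.1329)^2 + 0.5237/(1+0.1329)^3 + 0.5682/(1+0.1329)^4 + 5.0342/(1+0.1329)^4 = 4.5299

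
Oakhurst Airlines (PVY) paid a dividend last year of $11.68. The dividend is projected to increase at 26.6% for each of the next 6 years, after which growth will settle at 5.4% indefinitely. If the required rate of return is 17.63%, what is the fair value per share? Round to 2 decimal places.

Two-stage DDM. Project D₁…D_6 at 0.266, terminal growth 0.054, discount at r = 0.1763.
D_1 = 14.7869
D_2 = 18.7202
D_3 = 23.6998
D_4 = 30.0039
D_5 = 37.9849
D_6 = 48.0889
Terminal value at t=6: TV = D_7/(r−g) = 50.6857/(0.1763−0.054) = 414.4377
P₀ = 14.7869/(1+0.1763)^1 + 18.7202/(1+0.1763)^2 + 23.6998/(1+0.1763)^3 + 30.0039/(1+0.1763)^4 + 37.9849/(1+0.1763)^5 + 48.0889/(1+0.1763)^6 + 414.4377/(1+0.1763)^6 = 247.7921

$247.79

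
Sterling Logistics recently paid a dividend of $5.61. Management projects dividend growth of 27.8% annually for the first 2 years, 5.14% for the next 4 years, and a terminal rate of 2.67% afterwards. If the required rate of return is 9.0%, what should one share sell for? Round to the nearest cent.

Three-stage DDM. Project D₁…D_6; terminal Gordon value at t=6 with g = 0.0267; discount at r = 0.09.
D_1 = 7.1696
D_2 = 9.1627
D_3 = 9.6337
D_4 = 10.1289
D_5 = 10.6495
D_6 = 11.1969
TV_6 = 11.4958/(0.09−0.0267) = 181.6086
P₀ = Σ Dₜ/(1+r)ᵗ + TV_6/(1+r)^6 = 150.7892

$150.79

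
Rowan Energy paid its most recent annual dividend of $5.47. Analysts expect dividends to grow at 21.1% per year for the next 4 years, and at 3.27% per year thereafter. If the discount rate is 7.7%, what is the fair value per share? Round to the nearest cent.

$233.42

Two-stage DDM. Project D₁…D_4 at 0.211, terminal growth 0.0327, discount at r = 0.077.
D_1 = 6.6242
D_2 = 8.0219
D_3 = 9.7145
D_4 = 11.7642
Terminal value at t=4: TV = D_5/(r−g) = 12.1489/(0.077−0.0327) = 274.2422
P₀ = 6.6242/(1+0.077)^1 + 8.0219/(1+0.077)^2 + 9.7145/(1+0.077)^3 + 11.7642/(1+0.077)^4 + 274.2422/(1+0.077)^4 = 233.4181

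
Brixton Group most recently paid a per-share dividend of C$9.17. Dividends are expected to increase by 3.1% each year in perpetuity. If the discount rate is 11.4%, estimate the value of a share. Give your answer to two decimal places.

Gordon growth model: P₀ = D₁/(r − g). D₁ = 9.17 × (1 + 0.031) = 9.4543.
P₀ = 9.4543 / (0.114 − 0.031) = 9.4543 / 0.083 = 113.9069

C$113.91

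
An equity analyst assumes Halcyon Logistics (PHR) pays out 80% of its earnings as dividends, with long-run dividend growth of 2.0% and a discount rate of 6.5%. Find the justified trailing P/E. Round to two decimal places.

18.13

Justified trailing P/E = b(1+g)/(r−g) = 0.80×(1+0.02)/(0.065−0.02) = 18.1333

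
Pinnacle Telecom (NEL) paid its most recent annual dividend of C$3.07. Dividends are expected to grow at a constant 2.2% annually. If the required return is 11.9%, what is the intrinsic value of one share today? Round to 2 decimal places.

C$32.35

Gordon growth model: P₀ = D₁/(r − g). D₁ = 3.07 × (1 + 0.022) = 3.1375.
P₀ = 3.1375 / (0.119 − 0.022) = 3.1375 / 0.097 = 32.3458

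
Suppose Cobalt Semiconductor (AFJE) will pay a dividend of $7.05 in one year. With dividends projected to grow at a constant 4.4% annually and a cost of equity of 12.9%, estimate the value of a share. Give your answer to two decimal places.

Gordon growth model: P₀ = D₁/(r − g), with D₁ = 7.05 given directly.
P₀ = 7.0500 / (0.129 − 0.044) = 7.0500 / 0.085 = 82.9412

$82.94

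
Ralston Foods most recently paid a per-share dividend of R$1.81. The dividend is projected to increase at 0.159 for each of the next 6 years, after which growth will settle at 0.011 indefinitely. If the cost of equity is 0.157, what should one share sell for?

R$23.59

Two-stage DDM. Project D₁…D_6 at 0.159, terminal growth 0.011, discount at r = 0.157.
D_1 = 2.0978
D_2 = 2.4313
D_3 = 2.8179
D_4 = 3.2660
D_5 = 3.7853
D_6 = 4.3871
Terminal value at t=6: TV = D_7/(r−g) = 4.4354/(0.157−0.011) = 30.3793
P₀ = 2.0978/(1+0.157)^1 + 2.4313/(1+0.157)^2 + 2.8179/(1+0.157)^3 + 3.2660/(1+0.157)^4 + 3.7853/(1+0.157)^5 + 4.3871/(1+0.157)^6 + 30.3793/(1+0.157)^6 = 23.5901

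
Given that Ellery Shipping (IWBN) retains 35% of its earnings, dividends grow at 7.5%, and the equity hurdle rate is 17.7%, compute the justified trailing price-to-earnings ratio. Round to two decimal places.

Payout ratio b = 1 − 0.35 = 0.65.
Justified trailing P/E = b(1+g)/(r−g) = 0.65×(1+0.075)/(0.177−0.075) = 6.8505

6.85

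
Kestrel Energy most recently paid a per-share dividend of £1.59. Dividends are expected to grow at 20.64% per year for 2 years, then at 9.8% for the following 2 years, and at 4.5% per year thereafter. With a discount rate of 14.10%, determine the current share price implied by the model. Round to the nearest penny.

£24.73

Three-stage DDM. Project D₁…D_4; terminal Gordon value at t=4 with g = 0.045; discount at r = 0.141.
D_1 = 1.9182
D_2 = 2.3141
D_3 = 2.5409
D_4 = 2.7899
TV_4 = 2.9154/(0.141−0.045) = 30.3689
P₀ = Σ Dₜ/(1+r)ᵗ + TV_4/(1+r)^4 = 24.7331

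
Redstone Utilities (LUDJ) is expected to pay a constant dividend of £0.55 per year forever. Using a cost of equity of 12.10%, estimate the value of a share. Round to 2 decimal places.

£4.55

Zero-growth DDM (perpetuity): P₀ = D/r = 0.55 / 0.121 = 4.5455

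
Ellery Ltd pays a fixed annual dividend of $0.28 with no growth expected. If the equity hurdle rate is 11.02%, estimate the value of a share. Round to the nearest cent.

$2.54

Zero-growth DDM (perpetuity): P₀ = D/r = 0.28 / 0.1102 = 2.5408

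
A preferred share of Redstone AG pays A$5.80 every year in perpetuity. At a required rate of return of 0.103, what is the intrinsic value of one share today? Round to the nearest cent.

Zero-growth DDM (perpetuity): P₀ = D/r = 5.80 / 0.103 = 56.3107

A$56.31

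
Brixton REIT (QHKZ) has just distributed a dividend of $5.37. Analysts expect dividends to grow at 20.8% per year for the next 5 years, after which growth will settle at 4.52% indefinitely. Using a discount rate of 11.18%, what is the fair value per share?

$162.29

Two-stage DDM. Project D₁…D_5 at 0.208, terminal growth 0.0452, discount at r = 0.1118.
D_1 = 6.4870
D_2 = 7.8362
D_3 = 9.4662
D_4 = 11.4352
D_5 = 13.8137
Terminal value at t=5: TV = D_6/(r−g) = 14.4380/(0.1118−0.0452) = 216.7874
P₀ = 6.4870/(1+0.1118)^1 + 7.8362/(1+0.1118)^2 + 9.4662/(1+0.1118)^3 + 11.4352/(1+0.1118)^4 + 13.8137/(1+0.1118)^5 + 216.7874/(1+0.1118)^5 = 162.2925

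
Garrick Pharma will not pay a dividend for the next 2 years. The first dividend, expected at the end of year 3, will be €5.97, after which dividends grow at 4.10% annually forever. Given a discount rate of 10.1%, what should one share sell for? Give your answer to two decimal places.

€82.08

Deferred-dividend DDM. At t=2 the remaining stream is a growing perpetuity with first payment D_3 = 5.97.
V_2 = D_3/(r−g) = 5.97/(0.101−0.041) = 99.5000
P₀ = V_2/(1+r)^2 = 99.5000/(1+0.101)^2 = 82.0821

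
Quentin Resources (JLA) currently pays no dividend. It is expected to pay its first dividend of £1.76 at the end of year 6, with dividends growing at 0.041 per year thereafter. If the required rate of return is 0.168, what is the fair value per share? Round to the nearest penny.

Deferred-dividend DDM. At t=5 the remaining stream is a growing perpetuity with first payment D_6 = 1.76.
V_5 = D_6/(r−g) = 1.76/(0.168−0.041) = 13.8583
P₀ = V_5/(1+r)^5 = 13.8583/(1+0.168)^5 = 6.3752

£6.38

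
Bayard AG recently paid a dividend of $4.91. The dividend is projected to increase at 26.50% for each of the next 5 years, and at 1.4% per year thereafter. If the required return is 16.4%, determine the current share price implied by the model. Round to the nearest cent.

Two-stage DDM. Project D₁…D_5 at 0.265, terminal growth 0.014, discount at r = 0.164.
D_1 = 6.2112
D_2 = 7.8571
D_3 = 9.9392
D_4 = 12.5731
D_5 = 15.9050
Terminal value at t=5: TV = D_6/(r−g) = 16.1277/(0.164−0.014) = 107.5179
P₀ = 6.2112/(1+0.164)^1 + 7.8571/(1+0.164)^2 + 9.9392/(1+0.164)^3 + 12.5731/(1+0.164)^4 + 15.9050/(1+0.164)^5 + 107.5179/(1+0.164)^5 = 82.0469

$82.05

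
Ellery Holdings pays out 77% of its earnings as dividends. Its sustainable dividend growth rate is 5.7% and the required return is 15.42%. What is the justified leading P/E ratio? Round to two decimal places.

7.92

Justified leading P/E = b/(r−g) = 0.77/(0.1542−0.057) = 7.9218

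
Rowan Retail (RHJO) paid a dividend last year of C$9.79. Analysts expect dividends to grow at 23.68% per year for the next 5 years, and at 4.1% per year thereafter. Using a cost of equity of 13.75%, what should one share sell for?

Two-stage DDM. Project D₁…D_5 at 0.2368, terminal growth 0.041, discount at r = 0.1375.
D_1 = 12.1083
D_2 = 14.9755
D_3 = 18.5217
D_4 = 22.9077
D_5 = 28.3322
Terminal value at t=5: TV = D_6/(r−g) = 29.4938/(0.1375−0.041) = 305.6353
P₀ = 12.1083/(1+0.1375)^1 + 14.9755/(1+0.1375)^2 + 18.5217/(1+0.1375)^3 + 22.9077/(1+0.1375)^4 + 28.3322/(1+0.1375)^5 + 305.6353/(1+0.1375)^5 = 223.8523

C$223.85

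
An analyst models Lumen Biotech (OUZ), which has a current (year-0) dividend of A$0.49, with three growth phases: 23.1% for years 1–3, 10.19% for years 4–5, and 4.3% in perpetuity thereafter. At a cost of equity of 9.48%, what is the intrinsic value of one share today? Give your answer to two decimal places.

A$17.48

Three-stage DDM. Project D₁…D_5; terminal Gordon value at t=5 with g = 0.043; discount at r = 0.0948.
D_1 = 0.6032
D_2 = 0.7425
D_3 = 0.9141
D_4 = 1.0072
D_5 = 1.1098
TV_5 = 1.1575/(0.0948−0.043) = 22.3465
P₀ = Σ Dₜ/(1+r)ᵗ + TV_5/(1+r)^5 = 17.4818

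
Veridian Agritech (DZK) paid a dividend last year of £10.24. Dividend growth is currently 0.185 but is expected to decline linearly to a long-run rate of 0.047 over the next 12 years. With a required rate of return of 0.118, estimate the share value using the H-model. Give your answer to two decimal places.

H-model: P₀ = D₀[(1+g_L) + H(g_S−g_L)]/(r−g_L), with H = 12/2 = 6.
P₀ = 10.24 × [(1+0.047) + 6×(0.185−0.047)] / (0.118−0.047)
   = 10.24 × 1.8750 / 0.071 = 270.4225

£270.42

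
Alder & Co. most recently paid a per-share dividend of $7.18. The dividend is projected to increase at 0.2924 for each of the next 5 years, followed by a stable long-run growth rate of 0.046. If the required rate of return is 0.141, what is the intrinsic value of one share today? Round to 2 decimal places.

$200.38

Two-stage DDM. Project D₁…D_5 at 0.2924, terminal growth 0.046, discount at r = 0.141.
D_1 = 9.2794
D_2 = 11.9927
D_3 = 15.4994
D_4 = 20.0314
D_5 = 25.8886
Terminal value at t=5: TV = D_6/(r−g) = 27.0795/(0.141−0.046) = 285.0475
P₀ = 9.2794/(1+0.141)^1 + 11.9927/(1+0.141)^2 + 15.4994/(1+0.141)^3 + 20.0314/(1+0.141)^4 + 25.8886/(1+0.141)^5 + 285.0475/(1+0.141)^5 = 200.3815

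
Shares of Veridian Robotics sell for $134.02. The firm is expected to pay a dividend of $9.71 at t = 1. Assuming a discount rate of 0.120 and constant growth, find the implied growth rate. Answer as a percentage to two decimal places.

From P₀ = D₁/(r − g), the implied growth is g = r − D₁/P₀.
g = 0.12 − 9.71/134.02 = 0.12 − 0.07245 = 0.04755

4.75%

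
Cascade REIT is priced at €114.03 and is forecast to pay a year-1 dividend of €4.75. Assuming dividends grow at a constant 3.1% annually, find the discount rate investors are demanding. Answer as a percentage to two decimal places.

7.27%

Rearranging the constant-growth DDM: r = D₁/P₀ + g.
r = 4.7500 / 114.03 + 0.031 = 0.04166 + 0.031 = 0.07266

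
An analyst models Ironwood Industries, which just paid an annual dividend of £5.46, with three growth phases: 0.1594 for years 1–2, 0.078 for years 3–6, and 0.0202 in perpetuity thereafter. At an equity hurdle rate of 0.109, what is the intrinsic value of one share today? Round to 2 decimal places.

£95.13

Three-stage DDM. Project D₁…D_6; terminal Gordon value at t=6 with g = 0.0202; discount at r = 0.109.
D_1 = 6.3303
D_2 = 7.3394
D_3 = 7.9118
D_4 = 8.5290
D_5 = 9.1942
D_6 = 9.9114
TV_6 = 10.1116/(0.109−0.0202) = 113.8693
P₀ = Σ Dₜ/(1+r)ᵗ + TV_6/(1+r)^6 = 95.1330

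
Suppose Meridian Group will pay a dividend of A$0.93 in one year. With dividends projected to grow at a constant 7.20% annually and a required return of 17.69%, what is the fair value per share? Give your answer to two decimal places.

A$8.87

Gordon growth model: P₀ = D₁/(r − g), with D₁ = 0.93 given directly.
P₀ = 0.9300 / (0.1769 − 0.072) = 0.9300 / 0.1049 = 8.8656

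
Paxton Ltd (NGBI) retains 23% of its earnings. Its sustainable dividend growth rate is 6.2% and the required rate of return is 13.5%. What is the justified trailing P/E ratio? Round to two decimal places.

Payout ratio b = 1 − 0.23 = 0.77.
Justified trailing P/E = b(1+g)/(r−g) = 0.77×(1+0.062)/(0.135−0.062) = 11.2019

11.20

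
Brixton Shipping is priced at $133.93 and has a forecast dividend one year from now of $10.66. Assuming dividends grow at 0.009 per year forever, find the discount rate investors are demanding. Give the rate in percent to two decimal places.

8.86%

Rearranging the constant-growth DDM: r = D₁/P₀ + g.
r = 10.6600 / 133.93 + 0.009 = 0.07959 + 0.009 = 0.08859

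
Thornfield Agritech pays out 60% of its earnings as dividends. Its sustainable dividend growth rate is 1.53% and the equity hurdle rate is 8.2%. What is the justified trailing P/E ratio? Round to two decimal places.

9.13

Justified trailing P/E = b(1+g)/(r−g) = 0.60×(1+0.0153)/(0.082−0.0153) = 9.1331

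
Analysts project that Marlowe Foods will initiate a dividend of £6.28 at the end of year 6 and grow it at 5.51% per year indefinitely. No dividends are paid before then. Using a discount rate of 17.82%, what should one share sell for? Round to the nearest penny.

Deferred-dividend DDM. At t=5 the remaining stream is a growing perpetuity with first payment D_6 = 6.28.
V_5 = D_6/(r−g) = 6.28/(0.1782−0.0551) = 51.0154
P₀ = V_5/(1+r)^5 = 51.0154/(1+0.1782)^5 = 22.4702

£22.47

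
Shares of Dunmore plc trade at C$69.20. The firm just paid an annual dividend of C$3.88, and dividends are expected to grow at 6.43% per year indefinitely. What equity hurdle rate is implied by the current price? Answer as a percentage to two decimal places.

Rearranging the constant-growth DDM: r = D₁/P₀ + g.
D₁ = 3.88 × (1 + 0.0643) = 4.1295.
r = 4.1295 / 69.20 + 0.0643 = 0.05967 + 0.0643 = 0.12397

12.40%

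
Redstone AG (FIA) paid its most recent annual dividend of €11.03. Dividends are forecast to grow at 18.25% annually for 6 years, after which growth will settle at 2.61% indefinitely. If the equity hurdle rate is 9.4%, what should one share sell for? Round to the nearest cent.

€353.49

Two-stage DDM. Project D₁…D_6 at 0.1825, terminal growth 0.0261, discount at r = 0.094.
D_1 = 13.0430
D_2 = 15.4233
D_3 = 18.2381
D_4 = 21.5665
D_5 = 25.5024
D_6 = 30.1566
Terminal value at t=6: TV = D_7/(r−g) = 30.9437/(0.094−0.0261) = 455.7244
P₀ = 13.0430/(1+0.094)^1 + 15.4233/(1+0.094)^2 + 18.2381/(1+0.094)^3 + 21.5665/(1+0.094)^4 + 25.5024/(1+0.094)^5 + 30.1566/(1+0.094)^6 + 455.7244/(1+0.094)^6 = 353.4854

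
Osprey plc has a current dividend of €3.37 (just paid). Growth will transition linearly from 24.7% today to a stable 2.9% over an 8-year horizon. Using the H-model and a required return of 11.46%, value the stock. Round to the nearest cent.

€74.84

H-model: P₀ = D₀[(1+g_L) + H(g_S−g_L)]/(r−g_L), with H = 8/2 = 4.
P₀ = 3.37 × [(1+0.029) + 4×(0.247−0.029)] / (0.1146−0.029)
   = 3.37 × 1.9010 / 0.0856 = 74.8408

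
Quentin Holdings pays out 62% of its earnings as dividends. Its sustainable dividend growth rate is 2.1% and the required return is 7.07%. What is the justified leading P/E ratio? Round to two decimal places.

Justified leading P/E = b/(r−g) = 0.62/(0.0707−0.021) = 12.4748

12.47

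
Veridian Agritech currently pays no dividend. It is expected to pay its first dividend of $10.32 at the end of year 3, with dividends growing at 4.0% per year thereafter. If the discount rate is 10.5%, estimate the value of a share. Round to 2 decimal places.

$130.03

Deferred-dividend DDM. At t=2 the remaining stream is a growing perpetuity with first payment D_3 = 10.32.
V_2 = D_3/(r−g) = 10.32/(0.105−0.04) = 158.7692
P₀ = V_2/(1+r)^2 = 158.7692/(1+0.105)^2 = 130.0295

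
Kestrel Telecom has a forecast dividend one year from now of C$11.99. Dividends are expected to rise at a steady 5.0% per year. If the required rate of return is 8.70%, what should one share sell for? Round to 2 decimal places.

Gordon growth model: P₀ = D₁/(r − g), with D₁ = 11.99 given directly.
P₀ = 11.9900 / (0.087 − 0.05) = 11.9900 / 0.037 = 324.0541

C$324.05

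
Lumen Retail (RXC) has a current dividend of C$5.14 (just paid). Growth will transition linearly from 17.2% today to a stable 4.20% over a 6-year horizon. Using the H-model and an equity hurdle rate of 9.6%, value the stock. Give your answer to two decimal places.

C$136.31

H-model: P₀ = D₀[(1+g_L) + H(g_S−g_L)]/(r−g_L), with H = 6/2 = 3.
P₀ = 5.14 × [(1+0.042) + 3×(0.172−0.042)] / (0.096−0.042)
   = 5.14 × 1.4320 / 0.054 = 136.3052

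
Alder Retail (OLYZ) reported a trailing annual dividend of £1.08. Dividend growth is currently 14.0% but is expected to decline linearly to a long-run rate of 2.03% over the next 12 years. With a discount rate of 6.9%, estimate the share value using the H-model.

£38.55

H-model: P₀ = D₀[(1+g_L) + H(g_S−g_L)]/(r−g_L), with H = 12/2 = 6.
P₀ = 1.08 × [(1+0.0203) + 6×(0.14−0.0203)] / (0.069−0.0203)
   = 1.08 × 1.7385 / 0.0487 = 38.5540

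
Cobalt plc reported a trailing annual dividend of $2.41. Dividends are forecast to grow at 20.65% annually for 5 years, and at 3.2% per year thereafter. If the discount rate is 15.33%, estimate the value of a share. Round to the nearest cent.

$39.51

Two-stage DDM. Project D₁…D_5 at 0.2065, terminal growth 0.032, discount at r = 0.1533.
D_1 = 2.9077
D_2 = 3.5081
D_3 = 4.2325
D_4 = 5.1065
D_5 = 6.1610
Terminal value at t=5: TV = D_6/(r−g) = 6.3582/(0.1533−0.032) = 52.4170
P₀ = 2.9077/(1+0.1533)^1 + 3.5081/(1+0.1533)^2 + 4.2325/(1+0.1533)^3 + 5.1065/(1+0.1533)^4 + 6.1610/(1+0.1533)^5 + 52.4170/(1+0.1533)^5 = 39.5135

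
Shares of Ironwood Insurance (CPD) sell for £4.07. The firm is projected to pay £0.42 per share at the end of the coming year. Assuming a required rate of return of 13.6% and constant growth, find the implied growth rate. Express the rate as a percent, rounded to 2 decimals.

From P₀ = D₁/(r − g), the implied growth is g = r − D₁/P₀.
g = 0.136 − 0.42/4.07 = 0.136 − 0.10319 = 0.03281

3.28%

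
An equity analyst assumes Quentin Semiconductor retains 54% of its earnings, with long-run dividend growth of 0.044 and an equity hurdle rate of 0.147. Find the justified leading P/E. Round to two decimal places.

Payout ratio b = 1 − 0.54 = 0.46.
Justified leading P/E = b/(r−g) = 0.46/(0.147−0.044) = 4.4660

4.47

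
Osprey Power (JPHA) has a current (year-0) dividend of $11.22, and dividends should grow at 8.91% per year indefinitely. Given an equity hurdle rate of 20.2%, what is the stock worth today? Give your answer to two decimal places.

Gordon growth model: P₀ = D₁/(r − g). D₁ = 11.22 × (1 + 0.0891) = 12.2197.
P₀ = 12.2197 / (0.202 − 0.0891) = 12.2197 / 0.1129 = 108.2347

$108.23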